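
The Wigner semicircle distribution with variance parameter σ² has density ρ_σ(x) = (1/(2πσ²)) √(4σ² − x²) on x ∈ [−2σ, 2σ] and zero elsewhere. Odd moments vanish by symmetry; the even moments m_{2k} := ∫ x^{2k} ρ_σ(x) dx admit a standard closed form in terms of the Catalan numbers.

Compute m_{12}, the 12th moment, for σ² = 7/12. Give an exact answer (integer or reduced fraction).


By the scaled semicircle moment identity, m_{2k} = σ^{2k} · C_k with k = 6.
C_6 = (1/(k+1)) · C(2k, k) = (1/7) · C(12, 6) = (1/7) · 924 = 132.
σ^{2k} = (σ²)^k = (7/12)^6 = 117649/2985984.

Therefore m_{12} = σ^{12} · C_6 = (117649/2985984) · 132 = 1294139/248832.


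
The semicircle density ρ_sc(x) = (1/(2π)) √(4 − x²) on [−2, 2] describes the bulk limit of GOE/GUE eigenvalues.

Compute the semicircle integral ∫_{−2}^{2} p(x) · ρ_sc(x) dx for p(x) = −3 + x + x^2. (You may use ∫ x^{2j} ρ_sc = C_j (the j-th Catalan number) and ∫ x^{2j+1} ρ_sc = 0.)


Write p(x) = Σ a_i x^i, split into monomials and integrate each against ρ_sc separately.
Using ∫ x^{2j} ρ_sc = C_j = (1/(j+1)) C(2j, j) (Catalan numbers) and ∫ x^{2j+1} ρ_sc = 0 (odd monomials vanish by symmetry):
  i = 0 (even): a_0 · C_{0} = -3 · 1 = -3
  i = 1 (odd): ∫ x^1 ρ_sc = 0 (vanishes)
  i = 2 (even): a_2 · C_{1} = 1 · 1 = 1

Summing the contributions: ∫_{−2}^{2} p(x) ρ_sc(x) dx = (-3) + 1 = -2.


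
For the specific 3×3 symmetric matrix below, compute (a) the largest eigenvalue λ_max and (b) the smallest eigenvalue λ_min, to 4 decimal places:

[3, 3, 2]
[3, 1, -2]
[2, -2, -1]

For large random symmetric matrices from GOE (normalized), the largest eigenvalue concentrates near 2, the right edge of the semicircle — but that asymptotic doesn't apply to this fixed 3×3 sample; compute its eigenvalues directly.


Since M is real symmetric, all three eigenvalues are real; they are the roots of det(λI − M) = λ³ − (tr M) λ² + s λ − det M, where s is the sum of the principal 2×2 minors.
tr M = 3 + 1 + (-1) = 3.
s = (3·1 − 3²) + (3·(-1) − 2²) + (1·(-1) − (-2)²) = -6 + (-7) + (-5) = -18.
det M (expand along row 1) = 3·(-5) − 3·1 + 2·(-8) = -34.
Characteristic polynomial: λ³ − 3λ² − 18λ + 34 = 0.
Substitute λ = y + (tr M)/3 = y + 1.000000 to remove the quadratic term: y³ + p·y + q = 0 with p = s − (tr M)²/3 = -21.000000 and q = −2(tr M)³/27 + (tr M)·s/3 − det M = 14.000000.
Three real roots ⇒ use the trigonometric (Viète) form: r = 2√(−p/3) = 5.291503, φ = arccos(3q/(p·r)) = arccos(-0.377964) = 1.958393 rad.
y_k = r·cos(φ/3 − 2πk/3) for k = 0, 1, 2 gives y = 4.203504, 0.681756, -4.885260.
λ_k = y_k + 1.000000 gives λ = 5.2035, 1.6818, -3.8853 (check: the sum is 3.0000 = tr M).

Hence λ_max = 5.2035 and λ_min = -3.8853.


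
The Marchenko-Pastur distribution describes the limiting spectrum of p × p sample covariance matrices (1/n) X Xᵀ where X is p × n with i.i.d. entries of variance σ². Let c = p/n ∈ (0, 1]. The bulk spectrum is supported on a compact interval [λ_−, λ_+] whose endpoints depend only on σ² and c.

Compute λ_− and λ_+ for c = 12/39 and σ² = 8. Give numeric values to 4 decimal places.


c = 12/39 = 0.307692; √c = 0.554700.
λ_− = σ² (1 − √c)² = 8 · (1 − 0.554700)² = 8 · (0.445300)² = 1.586335.
λ_+ = σ² (1 + √c)² = 8 · (1 + 0.554700)² = 8 · (1.554700)² = 19.336742.

Rounded to 4 decimal places: λ_− ≈ 1.5863, λ_+ ≈ 19.3367.


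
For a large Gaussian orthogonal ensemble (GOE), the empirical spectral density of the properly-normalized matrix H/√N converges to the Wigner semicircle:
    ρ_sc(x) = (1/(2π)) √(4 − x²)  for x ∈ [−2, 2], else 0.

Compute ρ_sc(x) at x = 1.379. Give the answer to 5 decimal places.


ρ_sc(x) = (1/(2π)) √(4 − x²). With x = 1.379:
  4 − x² = 4 − (1.379)² = 4 − 1.901641 = 2.098359.
  √(4 − x²) = 1.448571.
  1/(2π) = 0.159155.
  ρ_sc(1.379) = 0.159155 · 1.448571 = 0.230547.

Rounded to 5 decimal places: ρ_sc(1.379) ≈ 0.23055.


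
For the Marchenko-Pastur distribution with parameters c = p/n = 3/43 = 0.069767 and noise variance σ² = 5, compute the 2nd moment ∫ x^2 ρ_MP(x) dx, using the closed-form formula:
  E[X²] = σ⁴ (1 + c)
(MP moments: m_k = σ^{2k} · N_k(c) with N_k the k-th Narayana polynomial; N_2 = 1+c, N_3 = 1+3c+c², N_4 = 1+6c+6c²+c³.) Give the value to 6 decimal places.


E[X²] = σ⁴ (1 + c) (second MP moment). With σ² = 5 (so σ⁴ = 25) and c = 3/43 = 0.069767: E[X²] = 25 · (1 + 0.069767) = 25 · 1.069767.

So E[X^2] = 26.744186.


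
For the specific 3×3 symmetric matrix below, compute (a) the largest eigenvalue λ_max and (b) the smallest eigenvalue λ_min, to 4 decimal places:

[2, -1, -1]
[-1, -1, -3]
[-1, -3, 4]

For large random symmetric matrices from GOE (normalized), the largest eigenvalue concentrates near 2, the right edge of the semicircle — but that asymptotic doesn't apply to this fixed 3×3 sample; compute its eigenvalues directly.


Since M is real symmetric, all three eigenvalues are real; they are the roots of det(λI − M) = λ³ − (tr M) λ² + s λ − det M, where s is the sum of the principal 2×2 minors.
tr M = 2 + (-1) + 4 = 5.
s = (2·(-1) − (-1)²) + (2·4 − (-1)²) + ((-1)·4 − (-3)²) = -3 + 7 + (-13) = -9.
det M (expand along row 1) = 2·(-13) − (-1)·(-7) + (-1)·2 = -35.
Characteristic polynomial: λ³ − 5λ² − 9λ + 35 = 0.
Substitute λ = y + (tr M)/3 = y + 1.666667 to remove the quadratic term: y³ + p·y + q = 0 with p = s − (tr M)²/3 = -17.333333 and q = −2(tr M)³/27 + (tr M)·s/3 − det M = 10.740741.
Three real roots ⇒ use the trigonometric (Viète) form: r = 2√(−p/3) = 4.807402, φ = arccos(3q/(p·r)) = arccos(-0.386690) = 1.967836 rad.
y_k = r·cos(φ/3 − 2πk/3) for k = 0, 1, 2 gives y = 3.809730, 0.634387, -4.444117.
λ_k = y_k + 1.666667 gives λ = 5.4764, 2.3011, -2.7775 (check: the sum is 5.0000 = tr M).

Hence λ_max = 5.4764 and λ_min = -2.7775.


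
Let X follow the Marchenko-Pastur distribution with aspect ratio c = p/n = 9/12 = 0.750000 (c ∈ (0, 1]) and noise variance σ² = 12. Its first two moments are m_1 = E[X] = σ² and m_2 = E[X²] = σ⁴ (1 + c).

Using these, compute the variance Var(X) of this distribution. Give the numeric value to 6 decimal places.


m_1 = E[X] = σ² = 12, so m_1² = 144.
m_2 = E[X²] = σ⁴ (1 + c) = 144 · (1 + 0.750000) = 144 · 1.750000 = 252.000000.
(Note m_2 − m_1² simplifies to c · σ⁴ = 0.750000 · 144.)

Var(X) = m_2 − m_1² = 252.000000 − 144 = 108.000000.


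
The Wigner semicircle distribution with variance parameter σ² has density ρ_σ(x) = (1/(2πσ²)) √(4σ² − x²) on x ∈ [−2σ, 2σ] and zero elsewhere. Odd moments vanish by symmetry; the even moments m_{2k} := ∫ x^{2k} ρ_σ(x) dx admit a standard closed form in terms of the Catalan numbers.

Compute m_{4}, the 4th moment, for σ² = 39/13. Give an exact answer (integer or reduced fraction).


By the scaled semicircle moment identity, m_{2k} = σ^{2k} · C_k with k = 2.
C_2 = (1/(k+1)) · C(2k, k) = (1/3) · C(4, 2) = (1/3) · 6 = 2.
σ^{2k} = (σ²)^k = (39/13)^2 = 9.

Therefore m_{4} = σ^{4} · C_2 = 9 · 2 = 18.


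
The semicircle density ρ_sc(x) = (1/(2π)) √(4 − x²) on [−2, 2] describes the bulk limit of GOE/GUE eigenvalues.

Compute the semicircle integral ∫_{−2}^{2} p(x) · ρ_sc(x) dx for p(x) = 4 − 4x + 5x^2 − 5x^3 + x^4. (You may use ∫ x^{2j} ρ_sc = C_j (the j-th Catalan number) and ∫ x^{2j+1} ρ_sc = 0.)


Write p(x) = Σ a_i x^i, split into monomials and integrate each against ρ_sc separately.
Using ∫ x^{2j} ρ_sc = C_j = (1/(j+1)) C(2j, j) (Catalan numbers) and ∫ x^{2j+1} ρ_sc = 0 (odd monomials vanish by symmetry):
  i = 0 (even): a_0 · C_{0} = 4 · 1 = 4
  i = 1 (odd): ∫ x^1 ρ_sc = 0 (vanishes)
  i = 2 (even): a_2 · C_{1} = 5 · 1 = 5
  i = 3 (odd): ∫ x^3 ρ_sc = 0 (vanishes)
  i = 4 (even): a_4 · C_{2} = 1 · 2 = 2

Summing the contributions: ∫_{−2}^{2} p(x) ρ_sc(x) dx = 4 + 5 + 2 = 11.


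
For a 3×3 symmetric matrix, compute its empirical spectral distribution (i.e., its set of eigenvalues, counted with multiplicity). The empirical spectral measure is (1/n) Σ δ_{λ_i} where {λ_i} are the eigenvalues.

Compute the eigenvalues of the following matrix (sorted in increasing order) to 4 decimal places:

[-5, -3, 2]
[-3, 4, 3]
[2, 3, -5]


Since M is real symmetric, all three eigenvalues are real; they are the roots of det(λI − M) = λ³ − (tr M) λ² + s λ − det M, where s is the sum of the principal 2×2 minors.
tr M = -5 + 4 + (-5) = -6.
s = ((-5)·4 − (-3)²) + ((-5)·(-5) − 2²) + (4·(-5) − 3²) = -29 + 21 + (-29) = -37.
det M (expand along row 1) = (-5)·(-29) − (-3)·9 + 2·(-17) = 138.
Characteristic polynomial: λ³ + 6λ² − 37λ − 138 = 0.
Substitute λ = y + (tr M)/3 = y − 2.000000 to remove the quadratic term: y³ + p·y + q = 0 with p = s − (tr M)²/3 = -49.000000 and q = −2(tr M)³/27 + (tr M)·s/3 − det M = -48.000000.
Three real roots ⇒ use the trigonometric (Viète) form: r = 2√(−p/3) = 8.082904, φ = arccos(3q/(p·r)) = arccos(0.363579) = 1.198689 rad.
y_k = r·cos(φ/3 − 2πk/3) for k = 0, 1, 2 gives y = 7.446222, -1.000000, -6.446222.
λ_k = y_k − 2.000000 gives λ = 5.4462, -3.0000, -8.4462 (check: the sum is -6.0000 = tr M).

Eigenvalues sorted in increasing order: [-8.4462, -3.0000, 5.4462].


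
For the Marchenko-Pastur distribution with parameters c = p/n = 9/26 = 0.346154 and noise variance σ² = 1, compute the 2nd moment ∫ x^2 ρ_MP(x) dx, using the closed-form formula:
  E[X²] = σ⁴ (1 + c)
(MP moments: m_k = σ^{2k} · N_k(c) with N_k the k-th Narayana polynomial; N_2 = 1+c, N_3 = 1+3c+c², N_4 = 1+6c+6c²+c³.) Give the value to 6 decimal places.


E[X²] = σ⁴ (1 + c) (second MP moment). With σ² = 1 (so σ⁴ = 1) and c = 9/26 = 0.346154: E[X²] = 1 · (1 + 0.346154) = 1 · 1.346154.

So E[X^2] = 1.346154.


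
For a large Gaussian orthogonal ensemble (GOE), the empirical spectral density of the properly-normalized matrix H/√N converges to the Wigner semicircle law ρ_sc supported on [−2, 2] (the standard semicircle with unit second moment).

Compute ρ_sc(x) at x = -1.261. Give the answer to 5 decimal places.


ρ_sc(x) = (1/(2π)) √(4 − x²). With x = -1.261:
  4 − x² = 4 − (-1.261)² = 4 − 1.590121 = 2.409879.
  √(4 − x²) = 1.552378.
  1/(2π) = 0.159155.
  ρ_sc(-1.261) = 0.159155 · 1.552378 = 0.247069.

Rounded to 5 decimal places: ρ_sc(-1.261) ≈ 0.24707.


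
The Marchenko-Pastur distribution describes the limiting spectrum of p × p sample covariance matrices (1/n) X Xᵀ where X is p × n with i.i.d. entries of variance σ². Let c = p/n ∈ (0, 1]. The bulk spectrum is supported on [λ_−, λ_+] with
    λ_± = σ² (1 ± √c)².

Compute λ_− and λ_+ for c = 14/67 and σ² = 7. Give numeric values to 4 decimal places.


c = 14/67 = 0.208955; √c = 0.457116.
λ_− = σ² (1 − √c)² = 7 · (1 − 0.457116)² = 7 · (0.542884)² = 2.063060.
λ_+ = σ² (1 + √c)² = 7 · (1 + 0.457116)² = 7 · (1.457116)² = 14.862313.

Rounded to 4 decimal places: λ_− ≈ 2.0631, λ_+ ≈ 14.8623.


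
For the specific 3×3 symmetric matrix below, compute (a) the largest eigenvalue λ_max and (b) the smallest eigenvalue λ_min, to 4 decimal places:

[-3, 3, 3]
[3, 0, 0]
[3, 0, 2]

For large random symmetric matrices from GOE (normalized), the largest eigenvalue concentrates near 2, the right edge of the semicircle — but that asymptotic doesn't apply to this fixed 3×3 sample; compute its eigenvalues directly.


Since M is real symmetric, all three eigenvalues are real; they are the roots of det(λI − M) = λ³ − (tr M) λ² + s λ − det M, where s is the sum of the principal 2×2 minors.
tr M = -3 + 0 + 2 = -1.
s = ((-3)·0 − 3²) + ((-3)·2 − 3²) + (0·2 − 0²) = -9 + (-15) + 0 = -24.
det M (expand along row 1) = (-3)·0 − 3·6 + 3·0 = -18.
Characteristic polynomial: λ³ + λ² − 24λ + 18 = 0.
Substitute λ = y + (tr M)/3 = y − 0.333333 to remove the quadratic term: y³ + p·y + q = 0 with p = s − (tr M)²/3 = -24.333333 and q = −2(tr M)³/27 + (tr M)·s/3 − det M = 26.074074.
Three real roots ⇒ use the trigonometric (Viète) form: r = 2√(−p/3) = 5.696002, φ = arccos(3q/(p·r)) = arccos(-0.564363) = 2.170457 rad.
y_k = r·cos(φ/3 − 2πk/3) for k = 0, 1, 2 gives y = 4.269169, 1.130990, -5.400160.
λ_k = y_k − 0.333333 gives λ = 3.9358, 0.7977, -5.7335 (check: the sum is -1.0000 = tr M).

Hence λ_max = 3.9358 and λ_min = -5.7335.


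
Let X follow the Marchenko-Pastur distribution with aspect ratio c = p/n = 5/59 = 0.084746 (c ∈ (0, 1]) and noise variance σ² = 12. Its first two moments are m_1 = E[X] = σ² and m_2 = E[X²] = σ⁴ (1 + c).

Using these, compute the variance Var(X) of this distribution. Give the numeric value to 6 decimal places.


m_1 = E[X] = σ² = 12, so m_1² = 144.
m_2 = E[X²] = σ⁴ (1 + c) = 144 · (1 + 0.084746) = 144 · 1.084746 = 156.203390.
(Note m_2 − m_1² simplifies to c · σ⁴ = 0.084746 · 144.)

Var(X) = m_2 − m_1² = 156.203390 − 144 = 12.203390.


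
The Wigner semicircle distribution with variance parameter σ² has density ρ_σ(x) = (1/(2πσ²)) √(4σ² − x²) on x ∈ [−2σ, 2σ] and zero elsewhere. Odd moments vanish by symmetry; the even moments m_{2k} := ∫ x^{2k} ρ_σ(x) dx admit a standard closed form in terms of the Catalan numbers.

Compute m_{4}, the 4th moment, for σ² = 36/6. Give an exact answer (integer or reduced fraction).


By the scaled semicircle moment identity, m_{2k} = σ^{2k} · C_k with k = 2.
C_2 = (1/(k+1)) · C(2k, k) = (1/3) · C(4, 2) = (1/3) · 6 = 2.
σ^{2k} = (σ²)^k = (36/6)^2 = 36.

Therefore m_{4} = σ^{4} · C_2 = 36 · 2 = 72.


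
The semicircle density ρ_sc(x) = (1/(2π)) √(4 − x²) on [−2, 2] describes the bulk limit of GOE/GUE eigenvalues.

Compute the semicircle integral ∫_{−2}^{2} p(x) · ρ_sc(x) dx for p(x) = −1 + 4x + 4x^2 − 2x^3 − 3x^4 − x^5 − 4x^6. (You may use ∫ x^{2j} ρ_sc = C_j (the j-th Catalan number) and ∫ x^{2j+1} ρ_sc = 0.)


Write p(x) = Σ a_i x^i, split into monomials and integrate each against ρ_sc separately.
Using ∫ x^{2j} ρ_sc = C_j = (1/(j+1)) C(2j, j) (Catalan numbers) and ∫ x^{2j+1} ρ_sc = 0 (odd monomials vanish by symmetry):
  i = 0 (even): a_0 · C_{0} = -1 · 1 = -1
  i = 1 (odd): ∫ x^1 ρ_sc = 0 (vanishes)
  i = 2 (even): a_2 · C_{1} = 4 · 1 = 4
  i = 3 (odd): ∫ x^3 ρ_sc = 0 (vanishes)
  i = 4 (even): a_4 · C_{2} = -3 · 2 = -6
  i = 5 (odd): ∫ x^5 ρ_sc = 0 (vanishes)
  i = 6 (even): a_6 · C_{3} = -4 · 5 = -20

Summing the contributions: ∫_{−2}^{2} p(x) ρ_sc(x) dx = (-1) + 4 + (-6) + (-20) = -23.


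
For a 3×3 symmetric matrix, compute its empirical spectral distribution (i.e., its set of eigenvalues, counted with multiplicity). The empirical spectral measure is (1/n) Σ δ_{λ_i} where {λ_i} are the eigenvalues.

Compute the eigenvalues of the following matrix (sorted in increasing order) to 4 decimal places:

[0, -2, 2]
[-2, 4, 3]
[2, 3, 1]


Since M is real symmetric, all three eigenvalues are real; they are the roots of det(λI − M) = λ³ − (tr M) λ² + s λ − det M, where s is the sum of the principal 2×2 minors.
tr M = 0 + 4 + 1 = 5.
s = (0·4 − (-2)²) + (0·1 − 2²) + (4·1 − 3²) = -4 + (-4) + (-5) = -13.
det M (expand along row 1) = 0·(-5) − (-2)·(-8) + 2·(-14) = -44.
Characteristic polynomial: λ³ − 5λ² − 13λ + 44 = 0.
Substitute λ = y + (tr M)/3 = y + 1.666667 to remove the quadratic term: y³ + p·y + q = 0 with p = s − (tr M)²/3 = -21.333333 and q = −2(tr M)³/27 + (tr M)·s/3 − det M = 13.074074.
Three real roots ⇒ use the trigonometric (Viète) form: r = 2√(−p/3) = 5.333333, φ = arccos(3q/(p·r)) = arccos(-0.344727) = 1.922744 rad.
y_k = r·cos(φ/3 − 2πk/3) for k = 0, 1, 2 gives y = 4.274929, 0.624250, -4.899179.
λ_k = y_k + 1.666667 gives λ = 5.9416, 2.2909, -3.2325 (check: the sum is 5.0000 = tr M).

Eigenvalues sorted in increasing order: [-3.2325, 2.2909, 5.9416].


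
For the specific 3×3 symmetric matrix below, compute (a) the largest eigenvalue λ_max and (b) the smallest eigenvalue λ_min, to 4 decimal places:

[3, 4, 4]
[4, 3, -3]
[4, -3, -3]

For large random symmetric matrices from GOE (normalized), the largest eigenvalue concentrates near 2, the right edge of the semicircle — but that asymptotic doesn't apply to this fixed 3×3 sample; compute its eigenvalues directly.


Since M is real symmetric, all three eigenvalues are real; they are the roots of det(λI − M) = λ³ − (tr M) λ² + s λ − det M, where s is the sum of the principal 2×2 minors.
tr M = 3 + 3 + (-3) = 3.
s = (3·3 − 4²) + (3·(-3) − 4²) + (3·(-3) − (-3)²) = -7 + (-25) + (-18) = -50.
det M (expand along row 1) = 3·(-18) − 4·0 + 4·(-24) = -150.
Characteristic polynomial: λ³ − 3λ² − 50λ + 150 = 0.
Substitute λ = y + (tr M)/3 = y + 1.000000 to remove the quadratic term: y³ + p·y + q = 0 with p = s − (tr M)²/3 = -53.000000 and q = −2(tr M)³/27 + (tr M)·s/3 − det M = 98.000000.
Three real roots ⇒ use the trigonometric (Viète) form: r = 2√(−p/3) = 8.406347, φ = arccos(3q/(p·r)) = arccos(-0.659879) = 2.291454 rad.
y_k = r·cos(φ/3 − 2πk/3) for k = 0, 1, 2 gives y = 6.071068, 2.000000, -8.071068.
λ_k = y_k + 1.000000 gives λ = 7.0711, 3.0000, -7.0711 (check: the sum is 3.0000 = tr M).

Hence λ_max = 7.0711 and λ_min = -7.0711.


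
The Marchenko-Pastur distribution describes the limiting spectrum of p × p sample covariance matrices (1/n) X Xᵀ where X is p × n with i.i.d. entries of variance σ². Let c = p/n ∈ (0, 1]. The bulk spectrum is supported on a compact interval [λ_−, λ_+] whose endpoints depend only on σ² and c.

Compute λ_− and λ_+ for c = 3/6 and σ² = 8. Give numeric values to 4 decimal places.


c = 3/6 = 0.500000; √c = 0.707107.
λ_− = σ² (1 − √c)² = 8 · (1 − 0.707107)² = 8 · (0.292893)² = 0.686292.
λ_+ = σ² (1 + √c)² = 8 · (1 + 0.707107)² = 8 · (1.707107)² = 23.313708.

Rounded to 4 decimal places: λ_− ≈ 0.6863, λ_+ ≈ 23.3137.


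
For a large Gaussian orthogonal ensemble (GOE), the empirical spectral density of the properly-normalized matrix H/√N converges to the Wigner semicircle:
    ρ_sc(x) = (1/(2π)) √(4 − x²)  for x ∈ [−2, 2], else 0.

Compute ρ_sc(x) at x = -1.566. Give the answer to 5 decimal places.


ρ_sc(x) = (1/(2π)) √(4 − x²). With x = -1.566:
  4 − x² = 4 − (-1.566)² = 4 − 2.452356 = 1.547644.
  √(4 − x²) = 1.244043.
  1/(2π) = 0.159155.
  ρ_sc(-1.566) = 0.159155 · 1.244043 = 0.197996.

Rounded to 5 decimal places: ρ_sc(-1.566) ≈ 0.19800.


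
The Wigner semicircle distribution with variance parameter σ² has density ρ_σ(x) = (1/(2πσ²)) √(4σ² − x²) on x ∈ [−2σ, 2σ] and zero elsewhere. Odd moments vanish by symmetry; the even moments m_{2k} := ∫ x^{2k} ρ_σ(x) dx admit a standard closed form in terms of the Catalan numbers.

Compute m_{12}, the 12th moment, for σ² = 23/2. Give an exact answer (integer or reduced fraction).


By the scaled semicircle moment identity, m_{2k} = σ^{2k} · C_k with k = 6.
C_6 = (1/(k+1)) · C(2k, k) = (1/7) · C(12, 6) = (1/7) · 924 = 132.
σ^{2k} = (σ²)^k = (23/2)^6 = 148035889/64.

Therefore m_{12} = σ^{12} · C_6 = (148035889/64) · 132 = 4885184337/16.


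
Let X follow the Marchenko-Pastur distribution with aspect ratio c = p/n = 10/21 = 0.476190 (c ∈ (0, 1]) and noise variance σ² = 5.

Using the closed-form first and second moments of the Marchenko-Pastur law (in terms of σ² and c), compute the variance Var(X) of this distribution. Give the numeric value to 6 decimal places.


Recall the MP moments m_1 = E[X] = σ² and m_2 = E[X²] = σ⁴ (1 + c).
m_1 = E[X] = σ² = 5, so m_1² = 25.
m_2 = E[X²] = σ⁴ (1 + c) = 25 · (1 + 0.476190) = 25 · 1.476190 = 36.904762.
(Note m_2 − m_1² simplifies to c · σ⁴ = 0.476190 · 25.)

Var(X) = m_2 − m_1² = 36.904762 − 25 = 11.904762.


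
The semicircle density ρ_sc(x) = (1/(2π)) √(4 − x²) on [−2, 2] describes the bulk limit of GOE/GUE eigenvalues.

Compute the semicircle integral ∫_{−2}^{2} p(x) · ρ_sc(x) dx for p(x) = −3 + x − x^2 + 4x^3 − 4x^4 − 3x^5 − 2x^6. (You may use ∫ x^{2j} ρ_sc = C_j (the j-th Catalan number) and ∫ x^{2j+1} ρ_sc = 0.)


Write p(x) = Σ a_i x^i, split into monomials and integrate each against ρ_sc separately.
Using ∫ x^{2j} ρ_sc = C_j = (1/(j+1)) C(2j, j) (Catalan numbers) and ∫ x^{2j+1} ρ_sc = 0 (odd monomials vanish by symmetry):
  i = 0 (even): a_0 · C_{0} = -3 · 1 = -3
  i = 1 (odd): ∫ x^1 ρ_sc = 0 (vanishes)
  i = 2 (even): a_2 · C_{1} = -1 · 1 = -1
  i = 3 (odd): ∫ x^3 ρ_sc = 0 (vanishes)
  i = 4 (even): a_4 · C_{2} = -4 · 2 = -8
  i = 5 (odd): ∫ x^5 ρ_sc = 0 (vanishes)
  i = 6 (even): a_6 · C_{3} = -2 · 5 = -10

Summing the contributions: ∫_{−2}^{2} p(x) ρ_sc(x) dx = (-3) + (-1) + (-8) + (-10) = -22.


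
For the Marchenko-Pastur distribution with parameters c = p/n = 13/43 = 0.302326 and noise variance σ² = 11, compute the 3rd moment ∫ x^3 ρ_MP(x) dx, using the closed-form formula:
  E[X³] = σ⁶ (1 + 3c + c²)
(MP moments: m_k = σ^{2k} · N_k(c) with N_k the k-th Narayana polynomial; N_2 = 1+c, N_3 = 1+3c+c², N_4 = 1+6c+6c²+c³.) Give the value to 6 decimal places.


E[X³] = σ⁶ (1 + 3c + c²) (third MP moment). With σ² = 11 (so σ⁶ = 1331) and c = 13/43 = 0.302326: E[X³] = 1331 · (1 + 3·0.302326 + (0.302326)²) = 1331 · 1.998378.

So E[X^3] = 2659.840454.


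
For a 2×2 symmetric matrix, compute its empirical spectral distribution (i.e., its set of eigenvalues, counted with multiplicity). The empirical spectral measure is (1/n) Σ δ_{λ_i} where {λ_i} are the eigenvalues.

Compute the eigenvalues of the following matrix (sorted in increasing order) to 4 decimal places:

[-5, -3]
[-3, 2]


Since M is real symmetric, both eigenvalues are real; they are the roots of det(λI − M) = λ² − (tr M) λ + det M.
tr M = -5 + 2 = -3.
det M = (-5)·2 − (-3)² = -10 − 9 = -19.
Characteristic polynomial: λ² + 3λ − 19 = 0.
Discriminant Δ = (tr M)² − 4·det M = 9 − (-76) = 85; √Δ = 9.219544.
λ = (tr M ± √Δ)/2 = (-3 ± 9.219544)/2, giving (tr M − √Δ)/2 = -6.1098 and (tr M + √Δ)/2 = 3.1098.

Eigenvalues sorted in increasing order: [-6.1098, 3.1098].


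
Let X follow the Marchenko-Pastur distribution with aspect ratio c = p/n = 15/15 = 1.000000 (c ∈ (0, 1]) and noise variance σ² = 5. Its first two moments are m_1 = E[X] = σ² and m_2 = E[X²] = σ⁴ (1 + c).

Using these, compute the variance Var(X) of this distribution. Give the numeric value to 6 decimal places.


m_1 = E[X] = σ² = 5, so m_1² = 25.
m_2 = E[X²] = σ⁴ (1 + c) = 25 · (1 + 1.000000) = 25 · 2.000000 = 50.000000.
(Note m_2 − m_1² simplifies to c · σ⁴ = 1.000000 · 25.)

Var(X) = m_2 − m_1² = 50.000000 − 25 = 25.000000.


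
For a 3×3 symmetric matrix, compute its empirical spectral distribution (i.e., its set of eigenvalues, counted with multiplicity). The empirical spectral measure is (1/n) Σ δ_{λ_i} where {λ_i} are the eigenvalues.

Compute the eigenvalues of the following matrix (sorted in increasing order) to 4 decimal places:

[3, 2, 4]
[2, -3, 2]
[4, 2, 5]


Since M is real symmetric, all three eigenvalues are real; they are the roots of det(λI − M) = λ³ − (tr M) λ² + s λ − det M, where s is the sum of the principal 2×2 minors.
tr M = 3 + (-3) + 5 = 5.
s = (3·(-3) − 2²) + (3·5 − 4²) + ((-3)·5 − 2²) = -13 + (-1) + (-19) = -33.
det M (expand along row 1) = 3·(-19) − 2·2 + 4·16 = 3.
Characteristic polynomial: λ³ − 5λ² − 33λ − 3 = 0.
Substitute λ = y + (tr M)/3 = y + 1.666667 to remove the quadratic term: y³ + p·y + q = 0 with p = s − (tr M)²/3 = -41.333333 and q = −2(tr M)³/27 + (tr M)·s/3 − det M = -67.259259.
Three real roots ⇒ use the trigonometric (Viète) form: r = 2√(−p/3) = 7.423686, φ = arccos(3q/(p·r)) = arccos(0.657587) = 0.853185 rad.
y_k = r·cos(φ/3 − 2πk/3) for k = 0, 1, 2 gives y = 7.125488, -1.758888, -5.366600.
λ_k = y_k + 1.666667 gives λ = 8.7922, -0.0922, -3.6999 (check: the sum is 5.0000 = tr M).

Eigenvalues sorted in increasing order: [-3.6999, -0.0922, 8.7922].


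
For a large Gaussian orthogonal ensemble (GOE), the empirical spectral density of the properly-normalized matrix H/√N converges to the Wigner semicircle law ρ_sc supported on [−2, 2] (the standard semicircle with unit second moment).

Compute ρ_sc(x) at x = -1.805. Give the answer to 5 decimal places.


ρ_sc(x) = (1/(2π)) √(4 − x²). With x = -1.805:
  4 − x² = 4 − (-1.805)² = 4 − 3.258025 = 0.741975.
  √(4 − x²) = 0.861380.
  1/(2π) = 0.159155.
  ρ_sc(-1.805) = 0.159155 · 0.861380 = 0.137093.

Rounded to 5 decimal places: ρ_sc(-1.805) ≈ 0.13709.


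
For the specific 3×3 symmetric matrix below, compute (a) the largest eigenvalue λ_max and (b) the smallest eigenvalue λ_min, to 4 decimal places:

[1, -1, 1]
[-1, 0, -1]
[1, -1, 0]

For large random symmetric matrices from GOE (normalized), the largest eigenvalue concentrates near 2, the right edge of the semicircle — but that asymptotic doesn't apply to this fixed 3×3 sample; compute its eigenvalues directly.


Since M is real symmetric, all three eigenvalues are real; they are the roots of det(λI − M) = λ³ − (tr M) λ² + s λ − det M, where s is the sum of the principal 2×2 minors.
tr M = 1 + 0 + 0 = 1.
s = (1·0 − (-1)²) + (1·0 − 1²) + (0·0 − (-1)²) = -1 + (-1) + (-1) = -3.
det M (expand along row 1) = 1·(-1) − (-1)·1 + 1·1 = 1.
Characteristic polynomial: λ³ − λ² − 3λ − 1 = 0.
Substitute λ = y + (tr M)/3 = y + 0.333333 to remove the quadratic term: y³ + p·y + q = 0 with p = s − (tr M)²/3 = -3.333333 and q = −2(tr M)³/27 + (tr M)·s/3 − det M = -2.074074.
Three real roots ⇒ use the trigonometric (Viète) form: r = 2√(−p/3) = 2.108185, φ = arccos(3q/(p·r)) = arccos(0.885438) = 0.483361 rad.
y_k = r·cos(φ/3 − 2πk/3) for k = 0, 1, 2 gives y = 2.080880, -0.747547, -1.333333.
λ_k = y_k + 0.333333 gives λ = 2.4142, -0.4142, -1.0000 (check: the sum is 1.0000 = tr M).

Hence λ_max = 2.4142 and λ_min = -1.0000.


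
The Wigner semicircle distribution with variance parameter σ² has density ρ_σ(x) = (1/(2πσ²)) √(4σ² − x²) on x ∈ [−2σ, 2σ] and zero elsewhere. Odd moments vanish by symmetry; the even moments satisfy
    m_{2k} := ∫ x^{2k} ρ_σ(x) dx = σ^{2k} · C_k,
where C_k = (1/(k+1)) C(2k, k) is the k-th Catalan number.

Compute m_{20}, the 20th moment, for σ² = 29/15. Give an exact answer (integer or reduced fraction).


By the scaled semicircle moment identity, m_{2k} = σ^{2k} · C_k with k = 10.
C_10 = (1/(k+1)) · C(2k, k) = (1/11) · C(20, 10) = (1/11) · 184756 = 16796.
σ^{2k} = (σ²)^k = (29/15)^10 = 420707233300201/576650390625.

Therefore m_{20} = σ^{20} · C_10 = (420707233300201/576650390625) · 16796 = 7066198690510175996/576650390625.


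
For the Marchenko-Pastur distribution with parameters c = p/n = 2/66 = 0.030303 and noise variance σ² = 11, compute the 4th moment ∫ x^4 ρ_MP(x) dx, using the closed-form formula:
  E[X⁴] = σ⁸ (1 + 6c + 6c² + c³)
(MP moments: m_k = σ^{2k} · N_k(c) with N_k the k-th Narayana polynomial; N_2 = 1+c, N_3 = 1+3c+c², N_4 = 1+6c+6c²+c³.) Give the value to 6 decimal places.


E[X⁴] = σ⁸ (1 + 6c + 6c² + c³) (fourth MP moment). With σ² = 11 (so σ⁸ = 14641) and c = 2/66 = 0.030303: E[X⁴] = 14641 · (1 + 6·0.030303 + 6·(0.030303)² + (0.030303)³) = 14641 · 1.187356.

So E[X^4] = 17384.074074.


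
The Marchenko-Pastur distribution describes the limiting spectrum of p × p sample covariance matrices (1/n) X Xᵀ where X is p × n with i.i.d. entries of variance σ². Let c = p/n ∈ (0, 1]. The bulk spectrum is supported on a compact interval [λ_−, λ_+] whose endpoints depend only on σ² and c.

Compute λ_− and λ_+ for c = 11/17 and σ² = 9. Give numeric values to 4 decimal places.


c = 11/17 = 0.647059; √c = 0.804400.
λ_− = σ² (1 − √c)² = 9 · (1 − 0.804400)² = 9 · (0.195600)² = 0.344335.
λ_+ = σ² (1 + √c)² = 9 · (1 + 0.804400)² = 9 · (1.804400)² = 29.302723.

Rounded to 4 decimal places: λ_− ≈ 0.3443, λ_+ ≈ 29.3027.


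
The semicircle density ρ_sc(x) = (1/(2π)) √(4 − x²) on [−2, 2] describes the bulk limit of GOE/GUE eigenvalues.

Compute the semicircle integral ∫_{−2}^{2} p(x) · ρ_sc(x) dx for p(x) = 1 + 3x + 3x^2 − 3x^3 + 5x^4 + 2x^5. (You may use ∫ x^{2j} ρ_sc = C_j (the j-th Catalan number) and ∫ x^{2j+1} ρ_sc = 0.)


Write p(x) = Σ a_i x^i, split into monomials and integrate each against ρ_sc separately.
Using ∫ x^{2j} ρ_sc = C_j = (1/(j+1)) C(2j, j) (Catalan numbers) and ∫ x^{2j+1} ρ_sc = 0 (odd monomials vanish by symmetry):
  i = 0 (even): a_0 · C_{0} = 1 · 1 = 1
  i = 1 (odd): ∫ x^1 ρ_sc = 0 (vanishes)
  i = 2 (even): a_2 · C_{1} = 3 · 1 = 3
  i = 3 (odd): ∫ x^3 ρ_sc = 0 (vanishes)
  i = 4 (even): a_4 · C_{2} = 5 · 2 = 10
  i = 5 (odd): ∫ x^5 ρ_sc = 0 (vanishes)

Summing the contributions: ∫_{−2}^{2} p(x) ρ_sc(x) dx = 1 + 3 + 10 = 14.


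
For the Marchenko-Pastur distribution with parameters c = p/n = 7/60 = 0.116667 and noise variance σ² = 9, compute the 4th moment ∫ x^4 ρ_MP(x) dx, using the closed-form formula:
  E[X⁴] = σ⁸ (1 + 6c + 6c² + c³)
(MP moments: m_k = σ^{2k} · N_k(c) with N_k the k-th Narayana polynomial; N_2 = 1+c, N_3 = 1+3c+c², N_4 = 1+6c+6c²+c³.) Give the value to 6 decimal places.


E[X⁴] = σ⁸ (1 + 6c + 6c² + c³) (fourth MP moment). With σ² = 9 (so σ⁸ = 6561) and c = 7/60 = 0.116667: E[X⁴] = 6561 · (1 + 6·0.116667 + 6·(0.116667)² + (0.116667)³) = 6561 · 1.783255.

So E[X^4] = 11699.933625.


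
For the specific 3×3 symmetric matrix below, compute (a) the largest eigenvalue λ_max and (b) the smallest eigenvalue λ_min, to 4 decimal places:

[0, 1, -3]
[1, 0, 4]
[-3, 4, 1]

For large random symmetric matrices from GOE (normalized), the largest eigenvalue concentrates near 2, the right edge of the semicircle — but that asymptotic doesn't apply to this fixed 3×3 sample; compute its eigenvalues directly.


Since M is real symmetric, all three eigenvalues are real; they are the roots of det(λI − M) = λ³ − (tr M) λ² + s λ − det M, where s is the sum of the principal 2×2 minors.
tr M = 0 + 0 + 1 = 1.
s = (0·0 − 1²) + (0·1 − (-3)²) + (0·1 − 4²) = -1 + (-9) + (-16) = -26.
det M (expand along row 1) = 0·(-16) − 1·13 + (-3)·4 = -25.
Characteristic polynomial: λ³ − λ² − 26λ + 25 = 0.
Substitute λ = y + (tr M)/3 = y + 0.333333 to remove the quadratic term: y³ + p·y + q = 0 with p = s − (tr M)²/3 = -26.333333 and q = −2(tr M)³/27 + (tr M)·s/3 − det M = 16.259259.
Three real roots ⇒ use the trigonometric (Viète) form: r = 2√(−p/3) = 5.925463, φ = arccos(3q/(p·r)) = arccos(-0.312604) = 1.888729 rad.
y_k = r·cos(φ/3 − 2πk/3) for k = 0, 1, 2 gives y = 4.789416, 0.626791, -5.416207.
λ_k = y_k + 0.333333 gives λ = 5.1227, 0.9601, -5.0829 (check: the sum is 1.0000 = tr M).

Hence λ_max = 5.1227 and λ_min = -5.0829.


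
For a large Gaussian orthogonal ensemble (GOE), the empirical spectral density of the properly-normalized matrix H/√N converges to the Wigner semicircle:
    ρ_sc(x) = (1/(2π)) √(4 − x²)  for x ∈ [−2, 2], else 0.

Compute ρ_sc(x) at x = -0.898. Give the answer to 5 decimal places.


ρ_sc(x) = (1/(2π)) √(4 − x²). With x = -0.898:
  4 − x² = 4 − (-0.898)² = 4 − 0.806404 = 3.193596.
  √(4 − x²) = 1.787064.
  1/(2π) = 0.159155.
  ρ_sc(-0.898) = 0.159155 · 1.787064 = 0.284420.

Rounded to 5 decimal places: ρ_sc(-0.898) ≈ 0.28442.


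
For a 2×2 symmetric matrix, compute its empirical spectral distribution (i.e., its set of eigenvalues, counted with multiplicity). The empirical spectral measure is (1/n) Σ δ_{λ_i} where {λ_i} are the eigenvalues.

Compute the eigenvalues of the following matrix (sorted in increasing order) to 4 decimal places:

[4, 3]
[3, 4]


Since M is real symmetric, both eigenvalues are real; they are the roots of det(λI − M) = λ² − (tr M) λ + det M.
tr M = 4 + 4 = 8.
det M = 4·4 − 3² = 16 − 9 = 7.
Characteristic polynomial: λ² − 8λ + 7 = 0.
Discriminant Δ = (tr M)² − 4·det M = 64 − 28 = 36; √Δ = 6.000000.
λ = (tr M ± √Δ)/2 = (8 ± 6.000000)/2, giving (tr M − √Δ)/2 = 1.0000 and (tr M + √Δ)/2 = 7.0000.

Eigenvalues sorted in increasing order: [1.0000, 7.0000].


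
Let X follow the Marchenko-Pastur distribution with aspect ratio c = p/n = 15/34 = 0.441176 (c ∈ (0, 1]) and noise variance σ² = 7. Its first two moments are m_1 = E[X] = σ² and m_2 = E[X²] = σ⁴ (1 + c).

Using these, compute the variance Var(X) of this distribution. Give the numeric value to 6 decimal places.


m_1 = E[X] = σ² = 7, so m_1² = 49.
m_2 = E[X²] = σ⁴ (1 + c) = 49 · (1 + 0.441176) = 49 · 1.441176 = 70.617647.
(Note m_2 − m_1² simplifies to c · σ⁴ = 0.441176 · 49.)

Var(X) = m_2 − m_1² = 70.617647 − 49 = 21.617647.


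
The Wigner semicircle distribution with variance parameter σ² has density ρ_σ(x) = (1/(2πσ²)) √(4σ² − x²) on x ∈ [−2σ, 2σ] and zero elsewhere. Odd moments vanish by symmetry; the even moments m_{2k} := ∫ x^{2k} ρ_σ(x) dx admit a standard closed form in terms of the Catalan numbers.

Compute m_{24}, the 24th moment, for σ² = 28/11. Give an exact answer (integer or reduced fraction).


By the scaled semicircle moment identity, m_{2k} = σ^{2k} · C_k with k = 12.
C_12 = (1/(k+1)) · C(2k, k) = (1/13) · C(24, 12) = (1/13) · 2704156 = 208012.
σ^{2k} = (σ²)^k = (28/11)^12 = 232218265089212416/3138428376721.

Therefore m_{24} = σ^{24} · C_12 = (232218265089212416/3138428376721) · 208012 = 48304185757737253076992/3138428376721.


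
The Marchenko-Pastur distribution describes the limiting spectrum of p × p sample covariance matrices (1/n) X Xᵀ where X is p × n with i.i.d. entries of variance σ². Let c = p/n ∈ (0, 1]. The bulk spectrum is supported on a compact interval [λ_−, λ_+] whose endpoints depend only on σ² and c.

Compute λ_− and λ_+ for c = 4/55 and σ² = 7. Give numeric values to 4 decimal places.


c = 4/55 = 0.072727; √c = 0.269680.
λ_− = σ² (1 − √c)² = 7 · (1 − 0.269680)² = 7 · (0.730320)² = 3.733572.
λ_+ = σ² (1 + √c)² = 7 · (1 + 0.269680)² = 7 · (1.269680)² = 11.284610.

Rounded to 4 decimal places: λ_− ≈ 3.7336, λ_+ ≈ 11.2846.


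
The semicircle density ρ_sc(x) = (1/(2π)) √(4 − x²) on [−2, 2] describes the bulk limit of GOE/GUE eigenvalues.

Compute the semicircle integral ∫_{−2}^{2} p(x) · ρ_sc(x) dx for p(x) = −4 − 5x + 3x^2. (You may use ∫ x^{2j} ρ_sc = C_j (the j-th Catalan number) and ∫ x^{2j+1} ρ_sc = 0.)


Write p(x) = Σ a_i x^i, split into monomials and integrate each against ρ_sc separately.
Using ∫ x^{2j} ρ_sc = C_j = (1/(j+1)) C(2j, j) (Catalan numbers) and ∫ x^{2j+1} ρ_sc = 0 (odd monomials vanish by symmetry):
  i = 0 (even): a_0 · C_{0} = -4 · 1 = -4
  i = 1 (odd): ∫ x^1 ρ_sc = 0 (vanishes)
  i = 2 (even): a_2 · C_{1} = 3 · 1 = 3

Summing the contributions: ∫_{−2}^{2} p(x) ρ_sc(x) dx = (-4) + 3 = -1.


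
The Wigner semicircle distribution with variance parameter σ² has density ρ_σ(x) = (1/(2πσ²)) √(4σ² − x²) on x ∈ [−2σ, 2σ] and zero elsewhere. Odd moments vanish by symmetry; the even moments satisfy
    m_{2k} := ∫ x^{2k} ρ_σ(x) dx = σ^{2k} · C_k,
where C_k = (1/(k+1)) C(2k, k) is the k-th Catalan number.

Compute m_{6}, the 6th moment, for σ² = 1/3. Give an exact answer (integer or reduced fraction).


By the scaled semicircle moment identity, m_{2k} = σ^{2k} · C_k with k = 3.
C_3 = (1/(k+1)) · C(2k, k) = (1/4) · C(6, 3) = (1/4) · 20 = 5.
σ^{2k} = (σ²)^k = (1/3)^3 = 1/27.

Therefore m_{6} = σ^{6} · C_3 = (1/27) · 5 = 5/27.


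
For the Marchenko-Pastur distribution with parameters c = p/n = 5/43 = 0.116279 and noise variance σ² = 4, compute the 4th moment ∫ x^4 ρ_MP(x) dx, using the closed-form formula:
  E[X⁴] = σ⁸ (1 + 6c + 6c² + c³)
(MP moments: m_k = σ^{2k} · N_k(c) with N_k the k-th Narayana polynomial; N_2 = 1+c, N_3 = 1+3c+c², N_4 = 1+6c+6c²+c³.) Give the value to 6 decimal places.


E[X⁴] = σ⁸ (1 + 6c + 6c² + c³) (fourth MP moment). With σ² = 4 (so σ⁸ = 256) and c = 5/43 = 0.116279: E[X⁴] = 256 · (1 + 6·0.116279 + 6·(0.116279)² + (0.116279)³) = 256 · 1.780372.

So E[X^4] = 455.775114.


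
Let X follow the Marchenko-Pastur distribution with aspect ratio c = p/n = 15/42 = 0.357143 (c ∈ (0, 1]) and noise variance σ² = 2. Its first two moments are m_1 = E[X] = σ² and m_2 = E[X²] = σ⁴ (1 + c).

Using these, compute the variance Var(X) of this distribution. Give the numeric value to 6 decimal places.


m_1 = E[X] = σ² = 2, so m_1² = 4.
m_2 = E[X²] = σ⁴ (1 + c) = 4 · (1 + 0.357143) = 4 · 1.357143 = 5.428571.
(Note m_2 − m_1² simplifies to c · σ⁴ = 0.357143 · 4.)

Var(X) = m_2 − m_1² = 5.428571 − 4 = 1.428571.


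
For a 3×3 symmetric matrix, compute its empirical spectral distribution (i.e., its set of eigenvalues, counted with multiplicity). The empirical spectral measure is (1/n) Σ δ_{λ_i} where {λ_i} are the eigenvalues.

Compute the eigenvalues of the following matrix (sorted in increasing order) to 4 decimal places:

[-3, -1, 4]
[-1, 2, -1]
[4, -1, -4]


Since M is real symmetric, all three eigenvalues are real; they are the roots of det(λI − M) = λ³ − (tr M) λ² + s λ − det M, where s is the sum of the principal 2×2 minors.
tr M = -3 + 2 + (-4) = -5.
s = ((-3)·2 − (-1)²) + ((-3)·(-4) − 4²) + (2·(-4) − (-1)²) = -7 + (-4) + (-9) = -20.
det M (expand along row 1) = (-3)·(-9) − (-1)·8 + 4·(-7) = 7.
Characteristic polynomial: λ³ + 5λ² − 20λ − 7 = 0.
Substitute λ = y + (tr M)/3 = y − 1.666667 to remove the quadratic term: y³ + p·y + q = 0 with p = s − (tr M)²/3 = -28.333333 and q = −2(tr M)³/27 + (tr M)·s/3 − det M = 35.592593.
Three real roots ⇒ use the trigonometric (Viète) form: r = 2√(−p/3) = 6.146363, φ = arccos(3q/(p·r)) = arccos(-0.613148) = 2.230835 rad.
y_k = r·cos(φ/3 − 2πk/3) for k = 0, 1, 2 gives y = 4.523898, 1.341396, -5.865294.
λ_k = y_k − 1.666667 gives λ = 2.8572, -0.3253, -7.5320 (check: the sum is -5.0000 = tr M).

Eigenvalues sorted in increasing order: [-7.5320, -0.3253, 2.8572].


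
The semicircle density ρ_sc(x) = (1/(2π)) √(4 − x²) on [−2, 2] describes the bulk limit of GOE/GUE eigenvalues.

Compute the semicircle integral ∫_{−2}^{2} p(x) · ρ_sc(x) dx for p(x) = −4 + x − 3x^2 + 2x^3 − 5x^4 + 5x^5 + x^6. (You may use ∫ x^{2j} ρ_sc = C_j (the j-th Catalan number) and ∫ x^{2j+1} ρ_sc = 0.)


Write p(x) = Σ a_i x^i, split into monomials and integrate each against ρ_sc separately.
Using ∫ x^{2j} ρ_sc = C_j = (1/(j+1)) C(2j, j) (Catalan numbers) and ∫ x^{2j+1} ρ_sc = 0 (odd monomials vanish by symmetry):
  i = 0 (even): a_0 · C_{0} = -4 · 1 = -4
  i = 1 (odd): ∫ x^1 ρ_sc = 0 (vanishes)
  i = 2 (even): a_2 · C_{1} = -3 · 1 = -3
  i = 3 (odd): ∫ x^3 ρ_sc = 0 (vanishes)
  i = 4 (even): a_4 · C_{2} = -5 · 2 = -10
  i = 5 (odd): ∫ x^5 ρ_sc = 0 (vanishes)
  i = 6 (even): a_6 · C_{3} = 1 · 5 = 5

Summing the contributions: ∫_{−2}^{2} p(x) ρ_sc(x) dx = (-4) + (-3) + (-10) + 5 = -12.


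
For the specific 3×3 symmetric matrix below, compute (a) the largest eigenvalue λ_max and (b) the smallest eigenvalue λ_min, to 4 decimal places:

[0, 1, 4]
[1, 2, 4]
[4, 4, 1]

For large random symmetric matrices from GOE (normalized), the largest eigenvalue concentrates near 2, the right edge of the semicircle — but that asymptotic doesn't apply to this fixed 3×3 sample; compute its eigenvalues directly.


Since M is real symmetric, all three eigenvalues are real; they are the roots of det(λI − M) = λ³ − (tr M) λ² + s λ − det M, where s is the sum of the principal 2×2 minors.
tr M = 0 + 2 + 1 = 3.
s = (0·2 − 1²) + (0·1 − 4²) + (2·1 − 4²) = -1 + (-16) + (-14) = -31.
det M (expand along row 1) = 0·(-14) − 1·(-15) + 4·(-4) = -1.
Characteristic polynomial: λ³ − 3λ² − 31λ + 1 = 0.
Substitute λ = y + (tr M)/3 = y + 1.000000 to remove the quadratic term: y³ + p·y + q = 0 with p = s − (tr M)²/3 = -34.000000 and q = −2(tr M)³/27 + (tr M)·s/3 − det M = -32.000000.
Three real roots ⇒ use the trigonometric (Viète) form: r = 2√(−p/3) = 6.733003, φ = arccos(3q/(p·r)) = arccos(0.419357) = 1.138060 rad.
y_k = r·cos(φ/3 − 2πk/3) for k = 0, 1, 2 gives y = 6.254316, -0.967841, -5.286475.
λ_k = y_k + 1.000000 gives λ = 7.2543, 0.0322, -4.2865 (check: the sum is 3.0000 = tr M).

Hence λ_max = 7.2543 and λ_min = -4.2865.
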